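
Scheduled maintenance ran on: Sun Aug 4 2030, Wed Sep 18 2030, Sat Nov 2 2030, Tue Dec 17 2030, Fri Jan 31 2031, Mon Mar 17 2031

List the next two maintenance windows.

Thu May 1 2031, Sun Jun 15 2031

Every event comes 45 days after the last (45, 45, 45, 45, 45).
Mon Mar 17 2031 + 45 days = Thu May 1 2031.
Thu May 1 2031 + 45 days = Sun Jun 15 2031.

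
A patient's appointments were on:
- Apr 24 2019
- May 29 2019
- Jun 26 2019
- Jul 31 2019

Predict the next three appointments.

Aug 28 2019, Sep 25 2019, Oct 30 2019

All Wednesdays; the gaps (35, 28, 35) vary with month length.
This is the last Wednesday of each month.
August 2019 ends with Wednesday Aug 28 2019.
Last Wednesday of September 2019: Sep 25 2019.
October 2019 ends with Wednesday Oct 30 2019.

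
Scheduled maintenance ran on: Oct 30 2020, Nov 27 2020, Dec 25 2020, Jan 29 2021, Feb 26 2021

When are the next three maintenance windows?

Mar 26 2021, Apr 30 2021, May 28 2021

Every date is a Friday; gaps 28, 28, 35, 28 days.
Each is the last Friday of its month (at least one falls on the 29th or later, ruling out '4th Friday').
Last Friday of March 2021: Mar 26 2021.
Last Friday of April 2021: Apr 30 2021.
Last Friday of May 2021: May 28 2021.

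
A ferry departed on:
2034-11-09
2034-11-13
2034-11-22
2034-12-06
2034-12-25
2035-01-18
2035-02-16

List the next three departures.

2035-03-22, 2035-04-30, 2035-06-13

The spacing grows by 5 each time: 4, 9, 14, 19, 24, 29 days.
Next gap: 34 days. 2035-02-16 + 34 days = 2035-03-22.
Next gap: 39 days. 2035-03-22 + 39 days = 2035-04-30.
Next gap: 44 days. 2035-04-30 + 44 days = 2035-06-13.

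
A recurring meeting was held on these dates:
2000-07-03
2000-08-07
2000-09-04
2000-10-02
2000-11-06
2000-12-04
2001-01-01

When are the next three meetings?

2001-02-05, 2001-03-05, 2001-04-02

Gaps: 35, 28, 28, 35, 28, 28 days — a mix of 28 and 35. Every date is a Monday.
Each is the 1st Monday of its month.
1st Monday of February 2001: 2001-02-05.
March 2001 — 1st Monday is 2001-03-05.
April 2001 — 1st Monday is 2001-04-02.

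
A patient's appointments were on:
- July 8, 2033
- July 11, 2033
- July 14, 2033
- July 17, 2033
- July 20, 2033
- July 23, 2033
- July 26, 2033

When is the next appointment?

July 29, 2033

Every event comes 3 days after the last (3, 3, 3, 3, 3, 3).
July 26, 2033 + 3 days = July 29, 2033.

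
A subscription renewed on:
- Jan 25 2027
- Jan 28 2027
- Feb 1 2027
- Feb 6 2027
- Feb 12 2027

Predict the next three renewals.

The spacing grows by 1 each time: 3, 4, 5, 6 days.
Next gap: 7 days. Feb 12 2027 + 7 days = Feb 19 2027.
Next gap: 8 days. Feb 19 2027 + 8 days = Feb 27 2027.
Next gap: 9 days. Feb 27 2027 + 9 days = Mar 8 2027.

Feb 19 2027, Feb 27 2027, Mar 8 2027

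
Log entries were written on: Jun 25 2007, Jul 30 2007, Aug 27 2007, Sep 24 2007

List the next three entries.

Oct 29 2007, Nov 26 2007, Dec 31 2007

These are Mondays with 35, 28, 28-day gaps.
Each is the final Monday of its month — Jul 30 2007 is past the 28th, so '4th Monday' doesn't fit.
October 2007 ends with Monday Oct 29 2007.
Last Monday of November 2007: Nov 26 2007.
Last Monday of December 2007: Dec 31 2007.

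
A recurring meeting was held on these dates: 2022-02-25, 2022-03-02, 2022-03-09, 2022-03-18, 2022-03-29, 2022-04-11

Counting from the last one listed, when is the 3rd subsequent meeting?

2022-06-01

The spacing grows by 2 each time: 5, 7, 9, 11, 13 days.
Next gap: 15 days. 2022-04-11 + 15 days = 2022-04-26.
Next gap: 17 days. 2022-04-26 + 17 days = 2022-05-13.
Next gap: 19 days. 2022-05-13 + 19 days = 2022-06-01.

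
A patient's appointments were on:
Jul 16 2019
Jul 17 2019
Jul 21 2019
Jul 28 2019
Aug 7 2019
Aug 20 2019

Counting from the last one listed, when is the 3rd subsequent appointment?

Oct 16 2019

The spacing grows by 3 each time: 1, 4, 7, 10, 13 days.
Next gap: 16 days. Aug 20 2019 + 16 days = Sep 5 2019.
Next gap: 19 days. Sep 5 2019 + 19 days = Sep 24 2019.
Next gap: 22 days. Sep 24 2019 + 22 days = Oct 16 2019.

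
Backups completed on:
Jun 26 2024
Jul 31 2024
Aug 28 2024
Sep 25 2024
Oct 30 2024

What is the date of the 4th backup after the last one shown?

These are Wednesdays with 35, 28, 28, 35-day gaps.
Each is the final Wednesday of its month — Jul 31 2024 is past the 28th, so '4th Wednesday' doesn't fit.
Last Wednesday of November 2024: Nov 27 2024.
December 2024 ends with Wednesday Dec 25 2024.
Last Wednesday of January 2025: Jan 29 2025.
Last Wednesday of February 2025: Feb 26 2025.

Feb 26 2025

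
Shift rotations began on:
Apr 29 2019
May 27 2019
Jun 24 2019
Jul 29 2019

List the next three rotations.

Aug 26 2019, Sep 30 2019, Oct 28 2019

All Mondays; the gaps (28, 28, 35) vary with month length.
This is the last Monday of each month.
Last Monday of August 2019: Aug 26 2019.
September 2019 ends with Monday Sep 30 2019.
October 2019 ends with Monday Oct 28 2019.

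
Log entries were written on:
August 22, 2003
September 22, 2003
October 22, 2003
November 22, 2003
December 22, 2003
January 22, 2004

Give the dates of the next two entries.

The day-of-month is always 22 (31, 30, 31, 30, 31 days between events).
So this recurs on the 22nd of each month.
Next: February 2004 → February 22, 2004.
Next: March 2004 → March 22, 2004.

February 22, 2004; March 22, 2004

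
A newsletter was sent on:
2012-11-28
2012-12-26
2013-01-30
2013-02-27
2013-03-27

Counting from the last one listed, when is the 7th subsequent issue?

2013-10-30

Every date is a Wednesday; gaps 28, 35, 28, 28 days.
Each is the last Wednesday of its month (at least one falls on the 29th or later, ruling out '4th Wednesday').
April 2013 ends with Wednesday 2013-04-24.
May 2013 ends with Wednesday 2013-05-29.
June 2013 ends with Wednesday 2013-06-26.
Last Wednesday of July 2013: 2013-07-31.
August 2013 ends with Wednesday 2013-08-28.
Last Wednesday of September 2013: 2013-09-25.
Last Wednesday of October 2013: 2013-10-30.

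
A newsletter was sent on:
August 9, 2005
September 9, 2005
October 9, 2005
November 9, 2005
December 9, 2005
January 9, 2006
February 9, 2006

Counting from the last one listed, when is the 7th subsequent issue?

The day-of-month is always 9 (31, 30, 31, 30, 31, 31 days between events).
So this recurs on the 9th of each month.
March 2006: March 9, 2006.
April 2006: April 9, 2006.
May 2006: May 9, 2006.
June 2006: June 9, 2006.
July 2006: July 9, 2006.
Next: August 2006 → August 9, 2006.
September 2006: September 9, 2006.

September 9, 2006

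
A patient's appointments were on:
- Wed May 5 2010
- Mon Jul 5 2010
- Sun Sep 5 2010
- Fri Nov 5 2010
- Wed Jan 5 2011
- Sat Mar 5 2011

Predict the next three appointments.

Each date is the 5th; the gaps (61, 62, 61, 61, 59) track the month lengths.
The rule is the 5th of every 2 months.
Next: May 2011 → Thu May 5 2011.
July 2011: Tue Jul 5 2011.
September 2011: Mon Sep 5 2011.

Thu May 5 2011, Tue Jul 5 2011, Mon Sep 5 2011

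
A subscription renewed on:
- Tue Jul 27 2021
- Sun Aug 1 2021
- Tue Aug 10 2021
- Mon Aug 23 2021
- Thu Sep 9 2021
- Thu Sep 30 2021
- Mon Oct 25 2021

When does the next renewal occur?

Tue Nov 23 2021

The spacing grows by 4 each time: 5, 9, 13, 17, 21, 25 days.
Next gap: 29 days. Mon Oct 25 2021 + 29 days = Tue Nov 23 2021.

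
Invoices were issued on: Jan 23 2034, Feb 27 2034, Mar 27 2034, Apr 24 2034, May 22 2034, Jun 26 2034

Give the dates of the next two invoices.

Gaps: 35, 28, 28, 28, 35 days — a mix of 28 and 35. Every date is a Monday.
Each is the 4th Monday of its month.
4th Monday of July 2034: Jul 24 2034.
August 2034 — 4th Monday is Aug 28 2034.

Jul 24 2034, Aug 28 2034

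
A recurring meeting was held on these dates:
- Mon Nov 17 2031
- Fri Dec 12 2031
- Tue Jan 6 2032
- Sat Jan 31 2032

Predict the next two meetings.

The spacing is 25, 25, 25 days — always 25 days.
Sat Jan 31 2032 + 25 days = Wed Feb 25 2032.
Wed Feb 25 2032 + 25 days = Sun Mar 21 2032.

Wed Feb 25 2032, Sun Mar 21 2032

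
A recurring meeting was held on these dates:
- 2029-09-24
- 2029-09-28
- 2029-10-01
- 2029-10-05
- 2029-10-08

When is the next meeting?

2029-10-12

Every event lands on a Monday or Friday (gaps cycle 4, 3, 4, 3).
So the schedule is: every Monday and Friday.
Next Friday: 2029-10-12.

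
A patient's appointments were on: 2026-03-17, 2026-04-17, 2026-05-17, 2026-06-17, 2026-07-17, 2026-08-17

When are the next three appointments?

2026-09-17, 2026-10-17, 2026-11-17

Each date is the 17th; the gaps (31, 30, 31, 30, 31) track the month lengths.
The rule is the 17th of each month.
September 2026: 2026-09-17.
October 2026: 2026-10-17.
Next: November 2026 → 2026-11-17.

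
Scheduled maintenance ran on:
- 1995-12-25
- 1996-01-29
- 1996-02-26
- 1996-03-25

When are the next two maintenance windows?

1996-04-29, 1996-05-27

All Mondays; the gaps (35, 28, 28) vary with month length.
This is the last Monday of each month.
April 1996 ends with Monday 1996-04-29.
Last Monday of May 1996: 1996-05-27.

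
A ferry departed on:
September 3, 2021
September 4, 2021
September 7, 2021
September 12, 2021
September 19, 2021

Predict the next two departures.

The spacing grows by 2 each time: 1, 3, 5, 7 days.
Next gap: 9 days. September 19, 2021 + 9 days = September 28, 2021.
Next gap: 11 days. September 28, 2021 + 11 days = October 9, 2021.

September 28, 2021; October 9, 2021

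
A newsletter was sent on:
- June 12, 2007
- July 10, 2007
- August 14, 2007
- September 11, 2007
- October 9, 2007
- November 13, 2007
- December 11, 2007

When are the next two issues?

All dates are Tuesdays, 28, 35, 28, 28, 35, 28 days apart.
Specifically, the 2nd Tuesday of each month.
January 2008 — 2nd Tuesday is January 8, 2008.
February 2008 — 2nd Tuesday is February 12, 2008.

January 8, 2008; February 12, 2008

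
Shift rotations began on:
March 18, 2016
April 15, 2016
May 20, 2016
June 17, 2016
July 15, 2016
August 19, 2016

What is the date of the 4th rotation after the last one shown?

All dates are Fridays, 28, 35, 28, 28, 35 days apart.
Specifically, the 3rd Friday of each month.
September 2016 — 3rd Friday is September 16, 2016.
October 2016 — 3rd Friday is October 21, 2016.
3rd Friday of November 2016: November 18, 2016.
December 2016 — 3rd Friday is December 16, 2016.

December 16, 2016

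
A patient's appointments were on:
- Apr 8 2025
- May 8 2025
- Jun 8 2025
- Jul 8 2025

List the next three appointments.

Aug 8 2025, Sep 8 2025, Oct 8 2025

The day-of-month is always 8 (30, 31, 30 days between events).
So this recurs on the 8th of each month.
August 2025: Aug 8 2025.
Next: September 2025 → Sep 8 2025.
October 2025: Oct 8 2025.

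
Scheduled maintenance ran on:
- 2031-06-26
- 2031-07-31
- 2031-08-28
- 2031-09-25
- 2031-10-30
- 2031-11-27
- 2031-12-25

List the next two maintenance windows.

Every date is a Thursday; gaps 35, 28, 28, 35, 28, 28 days.
Each is the last Thursday of its month (at least one falls on the 29th or later, ruling out '4th Thursday').
January 2032 ends with Thursday 2032-01-29.
Last Thursday of February 2032: 2032-02-26.

2032-01-29, 2032-02-26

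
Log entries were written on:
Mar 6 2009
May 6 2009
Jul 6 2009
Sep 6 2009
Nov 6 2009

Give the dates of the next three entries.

Jan 6 2010, Mar 6 2010, May 6 2010

Each date is the 6th; the gaps (61, 61, 62, 61) track the month lengths.
The rule is the 6th of every 2 months.
Next: January 2010 → Jan 6 2010.
March 2010: Mar 6 2010.
Next: May 2010 → May 6 2010.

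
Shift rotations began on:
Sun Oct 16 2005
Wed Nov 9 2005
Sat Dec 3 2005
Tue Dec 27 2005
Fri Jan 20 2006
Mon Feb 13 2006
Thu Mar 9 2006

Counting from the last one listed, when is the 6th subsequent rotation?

Gaps between consecutive events: 24, 24, 24, 24, 24, 24 days — a constant 24-day interval.
Thu Mar 9 2006 + 24 days = Sun Apr 2 2006.
Sun Apr 2 2006 + 24 days = Wed Apr 26 2006.
Wed Apr 26 2006 + 24 days = Sat May 20 2006.
Sat May 20 2006 + 24 days = Tue Jun 13 2006.
Tue Jun 13 2006 + 24 days = Fri Jul 7 2006.
Fri Jul 7 2006 + 24 days = Mon Jul 31 2006.

Mon Jul 31 2006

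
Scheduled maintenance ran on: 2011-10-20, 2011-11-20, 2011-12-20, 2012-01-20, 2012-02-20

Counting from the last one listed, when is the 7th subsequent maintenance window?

Each date is the 20th; the gaps (31, 30, 31, 31) track the month lengths.
The rule is the 20th of each month.
March 2012: 2012-03-20.
April 2012: 2012-04-20.
Next: May 2012 → 2012-05-20.
June 2012: 2012-06-20.
July 2012: 2012-07-20.
August 2012: 2012-08-20.
September 2012: 2012-09-20.

2012-09-20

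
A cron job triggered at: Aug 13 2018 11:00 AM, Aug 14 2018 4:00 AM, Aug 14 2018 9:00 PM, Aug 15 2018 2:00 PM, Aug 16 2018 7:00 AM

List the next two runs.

Spacing: 17, 17, 17, 17 h — constant 17 h.
Aug 16 2018 7:00 AM + 17 h = Aug 17 2018 12:00 AM.
Aug 17 2018 12:00 AM + 17 h = Aug 17 2018 5:00 PM.

Aug 17 2018 12:00 AM, Aug 17 2018 5:00 PM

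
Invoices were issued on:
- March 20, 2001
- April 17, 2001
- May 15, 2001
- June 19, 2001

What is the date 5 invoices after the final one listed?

November 20, 2001

Gaps: 28, 28, 35 days — a mix of 28 and 35. Every date is a Tuesday.
Each is the 3rd Tuesday of its month.
July 2001 — 3rd Tuesday is July 17, 2001.
3rd Tuesday of August 2001: August 21, 2001.
3rd Tuesday of September 2001: September 18, 2001.
October 2001 — 3rd Tuesday is October 16, 2001.
3rd Tuesday of November 2001: November 20, 2001.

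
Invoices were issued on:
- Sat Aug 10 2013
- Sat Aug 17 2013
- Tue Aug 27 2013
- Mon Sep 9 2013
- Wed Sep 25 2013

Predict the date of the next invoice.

Gaps: 7, 10, 13, 16 days — each gap is 3 larger than the previous one.
Next gap: 19 days. Wed Sep 25 2013 + 19 days = Mon Oct 14 2013.

Mon Oct 14 2013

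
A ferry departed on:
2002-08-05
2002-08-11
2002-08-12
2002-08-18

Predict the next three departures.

Every event lands on a Monday or Sunday (gaps cycle 6, 1, 6).
So the schedule is: every Monday and Sunday.
The following Monday is 2002-08-19.
The following Sunday is 2002-08-25.
The following Monday is 2002-08-26.

2002-08-19, 2002-08-25, 2002-08-26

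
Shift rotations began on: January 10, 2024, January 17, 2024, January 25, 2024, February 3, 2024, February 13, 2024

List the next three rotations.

February 24, 2024; March 7, 2024; March 20, 2024

Intervals are 7, 8, 9, 10 days — an arithmetic progression with common difference 1.
Next gap: 11 days. February 13, 2024 + 11 days = February 24, 2024.
Next gap: 12 days. February 24, 2024 + 12 days = March 7, 2024.
Next gap: 13 days. March 7, 2024 + 13 days = March 20, 2024.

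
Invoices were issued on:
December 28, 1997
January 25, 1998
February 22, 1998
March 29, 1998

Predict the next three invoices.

These are Sundays with 28, 28, 35-day gaps.
Each is the final Sunday of its month — March 29, 1998 is past the 28th, so '4th Sunday' doesn't fit.
April 1998 ends with Sunday April 26, 1998.
May 1998 ends with Sunday May 31, 1998.
June 1998 ends with Sunday June 28, 1998.

April 26, 1998; May 31, 1998; June 28, 1998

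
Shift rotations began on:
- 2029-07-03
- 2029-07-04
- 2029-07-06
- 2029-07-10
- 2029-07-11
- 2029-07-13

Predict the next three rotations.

2029-07-17, 2029-07-18, 2029-07-20

Every event lands on a Tuesday or Wednesday or Friday (gaps cycle 1, 2, 4, 1, 2).
So the schedule is: every Tuesday, Wednesday and Friday.
The following Tuesday is 2029-07-17.
The following Wednesday is 2029-07-18.
The following Friday is 2029-07-20.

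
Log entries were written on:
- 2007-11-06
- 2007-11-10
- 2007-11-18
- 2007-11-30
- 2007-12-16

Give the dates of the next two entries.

Intervals are 4, 8, 12, 16 days — an arithmetic progression with common difference 4.
Next gap: 20 days. 2007-12-16 + 20 days = 2008-01-05.
Next gap: 24 days. 2008-01-05 + 24 days = 2008-01-29.

2008-01-05, 2008-01-29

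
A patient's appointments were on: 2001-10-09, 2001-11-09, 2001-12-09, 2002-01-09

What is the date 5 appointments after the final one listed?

2002-06-09

The day-of-month is always 9 (31, 30, 31 days between events).
So this recurs on the 9th of each month.
February 2002: 2002-02-09.
Next: March 2002 → 2002-03-09.
Next: April 2002 → 2002-04-09.
Next: May 2002 → 2002-05-09.
Next: June 2002 → 2002-06-09.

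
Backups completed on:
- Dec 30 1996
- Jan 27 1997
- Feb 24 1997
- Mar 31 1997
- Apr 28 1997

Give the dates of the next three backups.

May 26 1997, Jun 30 1997, Jul 28 1997

These are Mondays with 28, 28, 35, 28-day gaps.
Each is the final Monday of its month — Dec 30 1996 is past the 28th, so '4th Monday' doesn't fit.
Last Monday of May 1997: May 26 1997.
June 1997 ends with Monday Jun 30 1997.
July 1997 ends with Monday Jul 28 1997.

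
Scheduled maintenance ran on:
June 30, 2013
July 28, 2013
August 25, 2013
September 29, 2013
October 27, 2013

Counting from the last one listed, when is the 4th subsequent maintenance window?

Every date is a Sunday; gaps 28, 28, 35, 28 days.
Each is the last Sunday of its month (at least one falls on the 29th or later, ruling out '4th Sunday').
Last Sunday of November 2013: November 24, 2013.
Last Sunday of December 2013: December 29, 2013.
Last Sunday of January 2014: January 26, 2014.
Last Sunday of February 2014: February 23, 2014.

February 23, 2014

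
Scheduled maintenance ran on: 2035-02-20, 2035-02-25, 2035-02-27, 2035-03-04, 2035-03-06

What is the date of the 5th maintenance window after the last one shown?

Every event lands on a Tuesday or Sunday (gaps cycle 5, 2, 5, 2).
So the schedule is: every Tuesday and Sunday.
Next Sunday: 2035-03-11.
The following Tuesday is 2035-03-13.
Next Sunday: 2035-03-18.
The following Tuesday is 2035-03-20.
The following Sunday is 2035-03-25.

2035-03-25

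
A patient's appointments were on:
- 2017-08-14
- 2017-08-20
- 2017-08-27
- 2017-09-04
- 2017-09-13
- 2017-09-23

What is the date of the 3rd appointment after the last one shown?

2017-10-29

Gaps: 6, 7, 8, 9, 10 days — each gap is 1 larger than the previous one.
Next gap: 11 days. 2017-09-23 + 11 days = 2017-10-04.
Next gap: 12 days. 2017-10-04 + 12 days = 2017-10-16.
Next gap: 13 days. 2017-10-16 + 13 days = 2017-10-29.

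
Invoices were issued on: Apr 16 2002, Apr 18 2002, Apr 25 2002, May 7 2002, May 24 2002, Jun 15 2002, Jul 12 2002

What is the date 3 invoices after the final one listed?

Oct 31 2002

Intervals are 2, 7, 12, 17, 22, 27 days — an arithmetic progression with common difference 5.
Next gap: 32 days. Jul 12 2002 + 32 days = Aug 13 2002.
Next gap: 37 days. Aug 13 2002 + 37 days = Sep 19 2002.
Next gap: 42 days. Sep 19 2002 + 42 days = Oct 31 2002.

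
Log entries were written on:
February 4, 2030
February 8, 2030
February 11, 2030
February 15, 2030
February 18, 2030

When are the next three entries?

The gap pattern 4, 3, 4, 3 repeats every 2 events.
These are the Mondays and Fridays of each week.
The following Friday is February 22, 2030.
Next Monday: February 25, 2030.
Next Friday: March 1, 2030.

February 22, 2030; February 25, 2030; March 1, 2030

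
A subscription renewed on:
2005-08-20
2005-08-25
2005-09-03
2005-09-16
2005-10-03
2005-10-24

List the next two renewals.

Intervals are 5, 9, 13, 17, 21 days — an arithmetic progression with common difference 4.
Next gap: 25 days. 2005-10-24 + 25 days = 2005-11-18.
Next gap: 29 days. 2005-11-18 + 29 days = 2005-12-17.

2005-11-18, 2005-12-17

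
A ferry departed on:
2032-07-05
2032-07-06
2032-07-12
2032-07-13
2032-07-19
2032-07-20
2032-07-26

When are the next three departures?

2032-07-27, 2032-08-02, 2032-08-03

The gap pattern 1, 6, 1, 6, 1, 6 repeats every 2 events.
These are the Mondays and Tuesdays of each week.
The following Tuesday is 2032-07-27.
The following Monday is 2032-08-02.
The following Tuesday is 2032-08-03.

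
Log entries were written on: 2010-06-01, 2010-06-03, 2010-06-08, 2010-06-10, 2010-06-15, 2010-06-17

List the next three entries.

Every event lands on a Tuesday or Thursday (gaps cycle 2, 5, 2, 5, 2).
So the schedule is: every Tuesday and Thursday.
The following Tuesday is 2010-06-22.
The following Thursday is 2010-06-24.
Next Tuesday: 2010-06-29.

2010-06-22, 2010-06-24, 2010-06-29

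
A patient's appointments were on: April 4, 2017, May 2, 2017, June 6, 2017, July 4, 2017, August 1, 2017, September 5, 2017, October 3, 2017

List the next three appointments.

All dates are Tuesdays, 28, 35, 28, 28, 35, 28 days apart.
Specifically, the 1st Tuesday of each month.
November 2017 — 1st Tuesday is November 7, 2017.
December 2017 — 1st Tuesday is December 5, 2017.
1st Tuesday of January 2018: January 2, 2018.

November 7, 2017; December 5, 2017; January 2, 2018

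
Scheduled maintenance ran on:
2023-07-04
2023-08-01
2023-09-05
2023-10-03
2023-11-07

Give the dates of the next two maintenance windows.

All dates are Tuesdays, 28, 35, 28, 35 days apart.
Specifically, the 1st Tuesday of each month.
1st Tuesday of December 2023: 2023-12-05.
1st Tuesday of January 2024: 2024-01-02.

2023-12-05, 2024-01-02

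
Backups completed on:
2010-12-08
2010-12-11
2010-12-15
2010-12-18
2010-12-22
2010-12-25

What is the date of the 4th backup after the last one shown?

Every event lands on a Wednesday or Saturday (gaps cycle 3, 4, 3, 4, 3).
So the schedule is: every Wednesday and Saturday.
The following Wednesday is 2010-12-29.
The following Saturday is 2011-01-01.
The following Wednesday is 2011-01-05.
Next Saturday: 2011-01-08.

2011-01-08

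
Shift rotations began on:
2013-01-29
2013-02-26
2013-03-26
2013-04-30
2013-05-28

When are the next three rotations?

All Tuesdays; the gaps (28, 28, 35, 28) vary with month length.
This is the last Tuesday of each month.
Last Tuesday of June 2013: 2013-06-25.
July 2013 ends with Tuesday 2013-07-30.
August 2013 ends with Tuesday 2013-08-27.

2013-06-25, 2013-07-30, 2013-08-27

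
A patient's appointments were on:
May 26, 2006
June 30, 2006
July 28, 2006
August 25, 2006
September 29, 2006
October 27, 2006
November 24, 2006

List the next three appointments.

These are Fridays with 35, 28, 28, 35, 28, 28-day gaps.
Each is the final Friday of its month — June 30, 2006 is past the 28th, so '4th Friday' doesn't fit.
December 2006 ends with Friday December 29, 2006.
January 2007 ends with Friday January 26, 2007.
February 2007 ends with Friday February 23, 2007.

December 29, 2006; January 26, 2007; February 23, 2007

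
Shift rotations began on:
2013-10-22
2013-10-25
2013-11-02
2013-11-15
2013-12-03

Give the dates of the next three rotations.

2013-12-26, 2014-01-23, 2014-02-25

Intervals are 3, 8, 13, 18 days — an arithmetic progression with common difference 5.
Next gap: 23 days. 2013-12-03 + 23 days = 2013-12-26.
Next gap: 28 days. 2013-12-26 + 28 days = 2014-01-23.
Next gap: 33 days. 2014-01-23 + 33 days = 2014-02-25.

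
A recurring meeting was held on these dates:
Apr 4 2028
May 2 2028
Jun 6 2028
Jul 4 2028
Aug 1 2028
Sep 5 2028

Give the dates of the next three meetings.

Oct 3 2028, Nov 7 2028, Dec 5 2028

Gaps: 28, 35, 28, 28, 35 days — a mix of 28 and 35. Every date is a Tuesday.
Each is the 1st Tuesday of its month.
October 2028 — 1st Tuesday is Oct 3 2028.
1st Tuesday of November 2028: Nov 7 2028.
1st Tuesday of December 2028: Dec 5 2028.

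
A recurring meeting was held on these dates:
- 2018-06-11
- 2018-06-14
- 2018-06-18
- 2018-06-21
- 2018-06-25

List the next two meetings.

2018-06-28, 2018-07-02

Every event lands on a Monday or Thursday (gaps cycle 3, 4, 3, 4).
So the schedule is: every Monday and Thursday.
The following Thursday is 2018-06-28.
Next Monday: 2018-07-02.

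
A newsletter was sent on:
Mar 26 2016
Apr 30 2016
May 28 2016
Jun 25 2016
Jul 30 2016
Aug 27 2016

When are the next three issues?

These are Saturdays with 35, 28, 28, 35, 28-day gaps.
Each is the final Saturday of its month — Apr 30 2016 is past the 28th, so '4th Saturday' doesn't fit.
September 2016 ends with Saturday Sep 24 2016.
October 2016 ends with Saturday Oct 29 2016.
November 2016 ends with Saturday Nov 26 2016.

Sep 24 2016, Oct 29 2016, Nov 26 2016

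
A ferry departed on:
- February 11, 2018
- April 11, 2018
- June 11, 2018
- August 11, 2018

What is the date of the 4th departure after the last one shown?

April 11, 2019

Gaps: 59, 61, 61 days — not constant. Every event is on the 11th of the month.
Pattern: the 11th of every 2 months.
October 2018: October 11, 2018.
December 2018: December 11, 2018.
February 2019: February 11, 2019.
April 2019: April 11, 2019.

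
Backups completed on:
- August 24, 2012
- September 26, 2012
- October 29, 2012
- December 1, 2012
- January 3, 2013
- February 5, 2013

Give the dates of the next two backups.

Every event comes 33 days after the last (33, 33, 33, 33, 33).
February 5, 2013 + 33 days = March 10, 2013.
March 10, 2013 + 33 days = April 12, 2013.

March 10, 2013; April 12, 2013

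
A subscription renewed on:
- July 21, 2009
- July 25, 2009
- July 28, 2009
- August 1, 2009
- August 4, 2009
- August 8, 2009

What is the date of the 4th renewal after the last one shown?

Gaps: 4, 3, 4, 3, 4 days — not constant, but cyclic with period 2.
The events fall on every Tuesday and Saturday.
Next Tuesday: August 11, 2009.
Next Saturday: August 15, 2009.
Next Tuesday: August 18, 2009.
The following Saturday is August 22, 2009.

August 22, 2009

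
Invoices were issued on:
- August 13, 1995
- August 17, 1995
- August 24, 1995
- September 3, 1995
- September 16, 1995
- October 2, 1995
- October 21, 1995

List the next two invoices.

The spacing grows by 3 each time: 4, 7, 10, 13, 16, 19 days.
Next gap: 22 days. October 21, 1995 + 22 days = November 12, 1995.
Next gap: 25 days. November 12, 1995 + 25 days = December 7, 1995.

November 12, 1995; December 7, 1995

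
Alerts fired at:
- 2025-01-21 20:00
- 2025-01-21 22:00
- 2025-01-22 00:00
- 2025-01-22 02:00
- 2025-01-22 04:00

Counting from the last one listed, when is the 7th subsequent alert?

2025-01-22 18:00

Gaps: 2, 2, 2, 2 hours — each event is 2 hours after the previous one.
2025-01-22 04:00 + 2 h = 2025-01-22 06:00.
2025-01-22 06:00 + 2 h = 2025-01-22 08:00.
2025-01-22 08:00 + 2 h = 2025-01-22 10:00.
2025-01-22 10:00 + 2 h = 2025-01-22 12:00.
2025-01-22 12:00 + 2 h = 2025-01-22 14:00.
2025-01-22 14:00 + 2 h = 2025-01-22 16:00.
2025-01-22 16:00 + 2 h = 2025-01-22 18:00.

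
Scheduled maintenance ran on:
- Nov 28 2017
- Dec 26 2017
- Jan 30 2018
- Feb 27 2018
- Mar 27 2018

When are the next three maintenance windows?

Apr 24 2018, May 29 2018, Jun 26 2018

Every date is a Tuesday; gaps 28, 35, 28, 28 days.
Each is the last Tuesday of its month (at least one falls on the 29th or later, ruling out '4th Tuesday').
Last Tuesday of April 2018: Apr 24 2018.
May 2018 ends with Tuesday May 29 2018.
June 2018 ends with Tuesday Jun 26 2018.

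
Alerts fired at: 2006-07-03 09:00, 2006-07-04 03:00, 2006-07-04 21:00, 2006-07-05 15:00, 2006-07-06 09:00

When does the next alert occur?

Gaps: 18, 18, 18, 18 hours — each event is 18 hours after the previous one.
2006-07-06 09:00 + 18 h = 2006-07-07 03:00.

2006-07-07 03:00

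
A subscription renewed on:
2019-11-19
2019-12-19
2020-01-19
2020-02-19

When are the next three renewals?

Each date is the 19th; the gaps (30, 31, 31) track the month lengths.
The rule is the 19th of each month.
Next: March 2020 → 2020-03-19.
Next: April 2020 → 2020-04-19.
May 2020: 2020-05-19.

2020-03-19, 2020-04-19, 2020-05-19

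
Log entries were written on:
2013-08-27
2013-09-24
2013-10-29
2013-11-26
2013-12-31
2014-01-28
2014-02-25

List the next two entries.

These are Tuesdays with 28, 35, 28, 35, 28, 28-day gaps.
Each is the final Tuesday of its month — 2013-10-29 is past the 28th, so '4th Tuesday' doesn't fit.
Last Tuesday of March 2014: 2014-03-25.
Last Tuesday of April 2014: 2014-04-29.

2014-03-25, 2014-04-29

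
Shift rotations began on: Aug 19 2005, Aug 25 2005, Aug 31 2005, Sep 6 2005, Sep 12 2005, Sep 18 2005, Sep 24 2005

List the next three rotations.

The spacing is 6, 6, 6, 6, 6, 6 days — always 6 days.
Sep 24 2005 + 6 days = Sep 30 2005.
Sep 30 2005 + 6 days = Oct 6 2005.
Oct 6 2005 + 6 days = Oct 12 2005.

Sep 30 2005, Oct 6 2005, Oct 12 2005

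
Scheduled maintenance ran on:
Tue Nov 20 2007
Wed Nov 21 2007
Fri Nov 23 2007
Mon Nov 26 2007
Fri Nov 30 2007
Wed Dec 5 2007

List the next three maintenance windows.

Intervals are 1, 2, 3, 4, 5 days — an arithmetic progression with common difference 1.
Next gap: 6 days. Wed Dec 5 2007 + 6 days = Tue Dec 11 2007.
Next gap: 7 days. Tue Dec 11 2007 + 7 days = Tue Dec 18 2007.
Next gap: 8 days. Tue Dec 18 2007 + 8 days = Wed Dec 26 2007.

Tue Dec 11 2007, Tue Dec 18 2007, Wed Dec 26 2007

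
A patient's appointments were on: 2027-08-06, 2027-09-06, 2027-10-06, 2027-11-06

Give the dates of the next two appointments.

The day-of-month is always 6 (31, 30, 31 days between events).
So this recurs on the 6th of each month.
December 2027: 2027-12-06.
January 2028: 2028-01-06.

2027-12-06, 2028-01-06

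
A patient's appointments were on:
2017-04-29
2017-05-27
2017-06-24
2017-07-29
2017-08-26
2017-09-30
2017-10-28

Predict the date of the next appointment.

Every date is a Saturday; gaps 28, 28, 35, 28, 35, 28 days.
Each is the last Saturday of its month (at least one falls on the 29th or later, ruling out '4th Saturday').
November 2017 ends with Saturday 2017-11-25.

2017-11-25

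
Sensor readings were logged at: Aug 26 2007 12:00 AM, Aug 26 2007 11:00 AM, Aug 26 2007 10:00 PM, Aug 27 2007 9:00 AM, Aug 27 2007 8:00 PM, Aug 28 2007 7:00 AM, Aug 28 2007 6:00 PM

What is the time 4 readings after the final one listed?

Aug 30 2007 2:00 PM

Spacing: 11, 11, 11, 11, 11, 11 h — constant 11 h.
Aug 28 2007 6:00 PM + 11 h = Aug 29 2007 5:00 AM.
Aug 29 2007 5:00 AM + 11 h = Aug 29 2007 4:00 PM.
Aug 29 2007 4:00 PM + 11 h = Aug 30 2007 3:00 AM.
Aug 30 2007 3:00 AM + 11 h = Aug 30 2007 2:00 PM.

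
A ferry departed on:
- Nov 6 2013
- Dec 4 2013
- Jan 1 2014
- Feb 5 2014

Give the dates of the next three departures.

Gaps: 28, 28, 35 days — a mix of 28 and 35. Every date is a Wednesday.
Each is the 1st Wednesday of its month.
1st Wednesday of March 2014: Mar 5 2014.
1st Wednesday of April 2014: Apr 2 2014.
May 2014 — 1st Wednesday is May 7 2014.

Mar 5 2014, Apr 2 2014, May 7 2014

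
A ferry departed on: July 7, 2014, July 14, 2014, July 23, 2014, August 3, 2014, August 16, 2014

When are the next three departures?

August 31, 2014; September 17, 2014; October 6, 2014

The spacing grows by 2 each time: 7, 9, 11, 13 days.
Next gap: 15 days. August 16, 2014 + 15 days = August 31, 2014.
Next gap: 17 days. August 31, 2014 + 17 days = September 17, 2014.
Next gap: 19 days. September 17, 2014 + 19 days = October 6, 2014.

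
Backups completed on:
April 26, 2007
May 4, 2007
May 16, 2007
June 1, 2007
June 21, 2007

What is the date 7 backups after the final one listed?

February 28, 2008

The spacing grows by 4 each time: 8, 12, 16, 20 days.
Next gap: 24 days. June 21, 2007 + 24 days = July 15, 2007.
Next gap: 28 days. July 15, 2007 + 28 days = August 12, 2007.
Next gap: 32 days. August 12, 2007 + 32 days = September 13, 2007.
Next gap: 36 days. September 13, 2007 + 36 days = October 19, 2007.
Next gap: 40 days. October 19, 2007 + 40 days = November 28, 2007.
Next gap: 44 days. November 28, 2007 + 44 days = January 11, 2008.
Next gap: 48 days. January 11, 2008 + 48 days = February 28, 2008.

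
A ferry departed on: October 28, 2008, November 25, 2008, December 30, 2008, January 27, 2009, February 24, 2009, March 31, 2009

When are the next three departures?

Every date is a Tuesday; gaps 28, 35, 28, 28, 35 days.
Each is the last Tuesday of its month (at least one falls on the 29th or later, ruling out '4th Tuesday').
Last Tuesday of April 2009: April 28, 2009.
May 2009 ends with Tuesday May 26, 2009.
June 2009 ends with Tuesday June 30, 2009.

April 28, 2009; May 26, 2009; June 30, 2009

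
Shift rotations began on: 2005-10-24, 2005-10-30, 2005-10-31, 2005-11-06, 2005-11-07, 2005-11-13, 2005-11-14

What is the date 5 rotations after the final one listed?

2005-12-04

The gap pattern 6, 1, 6, 1, 6, 1 repeats every 2 events.
These are the Mondays and Sundays of each week.
Next Sunday: 2005-11-20.
Next Monday: 2005-11-21.
The following Sunday is 2005-11-27.
The following Monday is 2005-11-28.
Next Sunday: 2005-12-04.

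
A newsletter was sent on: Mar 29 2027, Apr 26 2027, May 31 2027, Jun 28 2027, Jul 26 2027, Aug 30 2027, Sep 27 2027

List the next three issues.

All Mondays; the gaps (28, 35, 28, 28, 35, 28) vary with month length.
This is the last Monday of each month.
Last Monday of October 2027: Oct 25 2027.
November 2027 ends with Monday Nov 29 2027.
Last Monday of December 2027: Dec 27 2027.

Oct 25 2027, Nov 29 2027, Dec 27 2027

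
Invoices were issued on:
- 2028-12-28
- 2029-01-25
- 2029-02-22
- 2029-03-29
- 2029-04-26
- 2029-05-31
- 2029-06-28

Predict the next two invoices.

Every date is a Thursday; gaps 28, 28, 35, 28, 35, 28 days.
Each is the last Thursday of its month (at least one falls on the 29th or later, ruling out '4th Thursday').
July 2029 ends with Thursday 2029-07-26.
Last Thursday of August 2029: 2029-08-30.

2029-07-26, 2029-08-30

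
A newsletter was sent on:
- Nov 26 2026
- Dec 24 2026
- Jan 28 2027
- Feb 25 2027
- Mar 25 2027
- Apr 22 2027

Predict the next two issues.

May 27 2027, Jun 24 2027

All dates are Thursdays, 28, 35, 28, 28, 28 days apart.
Specifically, the 4th Thursday of each month.
May 2027 — 4th Thursday is May 27 2027.
June 2027 — 4th Thursday is Jun 24 2027.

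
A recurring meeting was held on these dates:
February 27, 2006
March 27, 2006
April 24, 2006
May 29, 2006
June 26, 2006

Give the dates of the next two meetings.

July 31, 2006; August 28, 2006

Every date is a Monday; gaps 28, 28, 35, 28 days.
Each is the last Monday of its month (at least one falls on the 29th or later, ruling out '4th Monday').
Last Monday of July 2006: July 31, 2006.
Last Monday of August 2006: August 28, 2006.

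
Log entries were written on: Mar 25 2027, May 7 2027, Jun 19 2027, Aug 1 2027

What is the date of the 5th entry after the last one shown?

Mar 3 2028

The spacing is 43, 43, 43 days — always 43 days.
Aug 1 2027 + 43 days = Sep 13 2027.
Sep 13 2027 + 43 days = Oct 26 2027.
Oct 26 2027 + 43 days = Dec 8 2027.
Dec 8 2027 + 43 days = Jan 20 2028.
Jan 20 2028 + 43 days = Mar 3 2028.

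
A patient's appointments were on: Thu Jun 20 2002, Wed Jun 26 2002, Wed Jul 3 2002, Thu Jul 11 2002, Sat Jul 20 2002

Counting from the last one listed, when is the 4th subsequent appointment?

The spacing grows by 1 each time: 6, 7, 8, 9 days.
Next gap: 10 days. Sat Jul 20 2002 + 10 days = Tue Jul 30 2002.
Next gap: 11 days. Tue Jul 30 2002 + 11 days = Sat Aug 10 2002.
Next gap: 12 days. Sat Aug 10 2002 + 12 days = Thu Aug 22 2002.
Next gap: 13 days. Thu Aug 22 2002 + 13 days = Wed Sep 4 2002.

Wed Sep 4 2002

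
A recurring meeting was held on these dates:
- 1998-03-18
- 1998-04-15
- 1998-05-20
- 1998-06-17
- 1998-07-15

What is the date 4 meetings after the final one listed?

These are Wednesdays at 28- or 35-day spacing (28, 35, 28, 28).
The pattern: 3rd Wednesday of the month.
August 1998 — 3rd Wednesday is 1998-08-19.
3rd Wednesday of September 1998: 1998-09-16.
3rd Wednesday of October 1998: 1998-10-21.
3rd Wednesday of November 1998: 1998-11-18.

1998-11-18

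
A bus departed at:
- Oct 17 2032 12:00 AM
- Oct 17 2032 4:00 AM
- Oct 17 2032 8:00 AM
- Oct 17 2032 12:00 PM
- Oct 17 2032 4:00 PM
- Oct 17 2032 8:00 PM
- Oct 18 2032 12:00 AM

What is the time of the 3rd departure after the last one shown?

Oct 18 2032 12:00 PM

Gaps: 4, 4, 4, 4, 4, 4 hours — each event is 4 hours after the previous one.
Oct 18 2032 12:00 AM + 4 h = Oct 18 2032 4:00 AM.
Oct 18 2032 4:00 AM + 4 h = Oct 18 2032 8:00 AM.
Oct 18 2032 8:00 AM + 4 h = Oct 18 2032 12:00 PM.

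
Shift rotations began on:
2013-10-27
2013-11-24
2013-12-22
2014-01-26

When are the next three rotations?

2014-02-23, 2014-03-23, 2014-04-27

All dates are Sundays, 28, 28, 35 days apart.
Specifically, the 4th Sunday of each month.
4th Sunday of February 2014: 2014-02-23.
4th Sunday of March 2014: 2014-03-23.
April 2014 — 4th Sunday is 2014-04-27.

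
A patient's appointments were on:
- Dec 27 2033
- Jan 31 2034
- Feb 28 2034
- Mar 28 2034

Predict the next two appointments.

These are Tuesdays with 35, 28, 28-day gaps.
Each is the final Tuesday of its month — Jan 31 2034 is past the 28th, so '4th Tuesday' doesn't fit.
Last Tuesday of April 2034: Apr 25 2034.
Last Tuesday of May 2034: May 30 2034.

Apr 25 2034, May 30 2034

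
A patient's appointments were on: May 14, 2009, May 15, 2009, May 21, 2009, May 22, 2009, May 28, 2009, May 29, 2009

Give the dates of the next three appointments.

June 4, 2009; June 5, 2009; June 11, 2009

Every event lands on a Thursday or Friday (gaps cycle 1, 6, 1, 6, 1).
So the schedule is: every Thursday and Friday.
The following Thursday is June 4, 2009.
Next Friday: June 5, 2009.
The following Thursday is June 11, 2009.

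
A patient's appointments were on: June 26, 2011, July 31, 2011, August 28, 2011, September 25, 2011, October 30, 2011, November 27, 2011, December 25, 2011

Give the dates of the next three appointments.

These are Sundays with 35, 28, 28, 35, 28, 28-day gaps.
Each is the final Sunday of its month — July 31, 2011 is past the 28th, so '4th Sunday' doesn't fit.
Last Sunday of January 2012: January 29, 2012.
Last Sunday of February 2012: February 26, 2012.
Last Sunday of March 2012: March 25, 2012.

January 29, 2012; February 26, 2012; March 25, 2012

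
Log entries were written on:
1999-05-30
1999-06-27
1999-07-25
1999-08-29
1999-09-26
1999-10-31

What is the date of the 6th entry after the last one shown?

All Sundays; the gaps (28, 28, 35, 28, 35) vary with month length.
This is the last Sunday of each month.
November 1999 ends with Sunday 1999-11-28.
December 1999 ends with Sunday 1999-12-26.
Last Sunday of January 2000: 2000-01-30.
Last Sunday of February 2000: 2000-02-27.
Last Sunday of March 2000: 2000-03-26.
April 2000 ends with Sunday 2000-04-30.

2000-04-30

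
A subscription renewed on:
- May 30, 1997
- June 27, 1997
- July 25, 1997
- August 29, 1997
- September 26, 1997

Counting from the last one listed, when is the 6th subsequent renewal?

March 27, 1998

All Fridays; the gaps (28, 28, 35, 28) vary with month length.
This is the last Friday of each month.
Last Friday of October 1997: October 31, 1997.
Last Friday of November 1997: November 28, 1997.
Last Friday of December 1997: December 26, 1997.
January 1998 ends with Friday January 30, 1998.
February 1998 ends with Friday February 27, 1998.
March 1998 ends with Friday March 27, 1998.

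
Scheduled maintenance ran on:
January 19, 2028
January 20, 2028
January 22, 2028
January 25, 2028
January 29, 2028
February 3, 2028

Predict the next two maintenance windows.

Intervals are 1, 2, 3, 4, 5 days — an arithmetic progression with common difference 1.
Next gap: 6 days. February 3, 2028 + 6 days = February 9, 2028.
Next gap: 7 days. February 9, 2028 + 7 days = February 16, 2028.

February 9, 2028; February 16, 2028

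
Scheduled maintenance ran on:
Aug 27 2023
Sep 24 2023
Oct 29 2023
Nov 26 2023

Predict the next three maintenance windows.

Every date is a Sunday; gaps 28, 35, 28 days.
Each is the last Sunday of its month (at least one falls on the 29th or later, ruling out '4th Sunday').
December 2023 ends with Sunday Dec 31 2023.
Last Sunday of January 2024: Jan 28 2024.
Last Sunday of February 2024: Feb 25 2024.

Dec 31 2023, Jan 28 2024, Feb 25 2024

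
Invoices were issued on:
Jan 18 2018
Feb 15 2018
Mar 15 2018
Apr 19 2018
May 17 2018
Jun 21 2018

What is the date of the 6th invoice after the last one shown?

Gaps: 28, 28, 35, 28, 35 days — a mix of 28 and 35. Every date is a Thursday.
Each is the 3rd Thursday of its month.
July 2018 — 3rd Thursday is Jul 19 2018.
3rd Thursday of August 2018: Aug 16 2018.
3rd Thursday of September 2018: Sep 20 2018.
October 2018 — 3rd Thursday is Oct 18 2018.
3rd Thursday of November 2018: Nov 15 2018.
3rd Thursday of December 2018: Dec 20 2018.

Dec 20 2018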